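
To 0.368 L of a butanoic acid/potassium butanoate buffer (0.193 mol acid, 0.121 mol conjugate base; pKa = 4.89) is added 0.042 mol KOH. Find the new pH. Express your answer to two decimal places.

OH- converts CH3(CH2)2COOH to CH3(CH2)2COO-: CH3(CH2)2COOH → 0.151 mol, CH3(CH2)2COO- → 0.163 mol.
pH = pKa + log(n_CH3(CH2)2COO-/n_CH3(CH2)2COOH) = 4.89 + log(0.163/0.151) = 4.89 + (+0.033)

pH = 4.92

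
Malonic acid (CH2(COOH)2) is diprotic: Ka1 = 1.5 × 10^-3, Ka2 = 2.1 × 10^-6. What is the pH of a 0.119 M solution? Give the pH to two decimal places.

Ka1 ≫ Ka2, so treat the first dissociation as the only significant source of H+.
Ka1 = x²/(0.119 − x) = 1.5 × 10^-3
Solving the quadratic: x = (−Ka1 + √(Ka1² + 4·Ka1·C₀))/2 = 1.26 × 10^-2 M
pH = −log(1.26 × 10^-2) = 1.90

pH = 1.90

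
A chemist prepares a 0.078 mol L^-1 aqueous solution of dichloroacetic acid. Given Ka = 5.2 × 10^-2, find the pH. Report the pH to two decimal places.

Cl2CHCOOH ⇌ Cl2CHCOO- + H+
Let x = [H+] at equilibrium. Ka = x²/(0.078 − x).
Here C₀/Ka ≈ 1.5, so the small-x approximation fails. Use the quadratic:
x = (−Ka + √(Ka² + 4·Ka·C₀))/2 = 4.28 × 10^-2 M
pH = −log[H+] = −log(4.28 × 10^-2) = 1.37

pH = 1.37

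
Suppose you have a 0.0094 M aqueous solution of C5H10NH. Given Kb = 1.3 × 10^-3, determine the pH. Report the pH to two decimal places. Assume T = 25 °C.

C5H10NH + H2O ⇌ C5H10NH2+ + OH-
Kb = [OH-]²/(0.0094 − [OH-]) = 1.3 × 10^-3
The 5% rule fails; solving [OH-]² + Kb·[OH-] − Kb·C₀ = 0 exactly:
[OH-] = (−Kb + √(Kb² + 4·Kb·C₀))/2 = 2.91 × 10^-3 M
pOH = 2.54, so pH = 14.00 − pOH = 11.46

pH = 11.46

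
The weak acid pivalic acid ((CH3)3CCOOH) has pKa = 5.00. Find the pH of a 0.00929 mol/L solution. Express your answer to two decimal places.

pH = 3.52

(CH3)3CCOOH ⇌ (CH3)3CCOO- + H+
Ka = 10^(−5.00) = 1.00 × 10^-5
From the ICE table, Ka = [H+]²/(0.00929 − [H+]) = 1.00 × 10^-5.
Since Ka ≪ C₀, [H+] ≈ √(Ka·C₀) = 3.05 × 10^-4 M.
Check: 3.3% ionized — well under 5%, approximation valid.
pH = −log[H+] = −log(3.05 × 10^-4) = 3.52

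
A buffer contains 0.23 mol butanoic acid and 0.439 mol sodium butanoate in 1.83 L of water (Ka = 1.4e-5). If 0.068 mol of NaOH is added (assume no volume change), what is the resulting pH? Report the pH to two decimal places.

pH = 5.35

After neutralization: n(CH3(CH2)2COOH) = 0.162 mol, n(CH3(CH2)2COO-) = 0.507 mol.
pKa = −log(1.4 × 10^-5) = 4.854
pH = pKa + log([A⁻]/[HA]) = 4.854 + log(0.507/0.162) = 4.854 +0.495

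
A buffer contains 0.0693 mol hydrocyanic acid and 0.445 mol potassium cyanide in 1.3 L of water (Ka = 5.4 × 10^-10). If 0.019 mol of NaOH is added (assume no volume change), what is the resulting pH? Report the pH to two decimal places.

After neutralization: n(HCN) = 0.0503 mol, n(CN-) = 0.464 mol.
pKa = −log(5.4 × 10^-10) = 9.268
pH = pKa + log(n_CN-/n_HCN) = 9.268 + log(0.464/0.0503) = 9.268 + (+0.965)

pH = 10.23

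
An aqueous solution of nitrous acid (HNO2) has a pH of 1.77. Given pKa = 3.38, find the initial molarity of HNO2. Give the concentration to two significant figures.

[H+] = 10^(-1.77) = 1.70 × 10^-2 M = x
Ka = 10^(−3.38) = 4.17 × 10^-4
Ka = x²/(C₀ − x) ⇒ C₀ = x + x²/Ka
C₀ = 1.70 × 10^-2 + (1.70 × 10^-2)²/(4.17 × 10^-4) = 7.10 × 10^-1 M

C₀ = 7.1 × 10^-1 M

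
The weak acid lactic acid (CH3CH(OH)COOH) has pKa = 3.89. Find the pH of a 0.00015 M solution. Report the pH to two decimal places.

pH = 4.05

CH3CH(OH)COOH ⇌ CH3CH(OH)COO- + H+
Ka = 10^(−3.89) = 1.29 × 10^-4
Ka = [H+]²/(0.00015 − [H+]) = 1.29 × 10^-4
Here C₀/Ka ≈ 1.16, so the small-[H+] approximation fails. Use the quadratic:
[H+] = (−Ka + √(Ka² + 4·Ka·C₀))/2 = 8.88 × 10^-5 M
pH = −log[H+] = −log(8.88 × 10^-5) = 4.05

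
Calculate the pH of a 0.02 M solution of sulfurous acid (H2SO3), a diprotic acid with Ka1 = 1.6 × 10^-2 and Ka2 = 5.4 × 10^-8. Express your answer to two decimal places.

Ka1 ≫ Ka2, so treat the first dissociation as the only significant source of H+.
Ka1 = x²/(0.02 − x) = 1.6 × 10^-2
Solving the quadratic: x = (−Ka1 + √(Ka1² + 4·Ka1·C₀))/2 = 1.16 × 10^-2 M
pH = −log(1.16 × 10^-2) = 1.94

pH = 1.94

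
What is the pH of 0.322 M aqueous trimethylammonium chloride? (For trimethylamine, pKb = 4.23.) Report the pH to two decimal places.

pH = 5.13

(CH3)3NH+ is the conjugate acid of the weak base (CH3)3N.
Kb = 10^(−4.23) = 5.89 × 10^-5
Ka = Kw/Kb = 1.0×10^-14 / 5.89 × 10^-5 = 1.70 × 10^-10
From the ICE table, Ka = [H+]²/(0.322 − [H+]) = 1.70 × 10^-10.
Assume [H+] ≪ 0.322: [H+] ≈ √(1.70 × 10^-10 × 0.322) = 7.40 × 10^-6 M
pH = −log(7.40 × 10^-6) = 5.13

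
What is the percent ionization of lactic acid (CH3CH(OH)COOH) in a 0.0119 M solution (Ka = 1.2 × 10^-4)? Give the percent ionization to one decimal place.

CH3CH(OH)COOH ⇌ CH3CH(OH)COO- + H+; let x = [H+] at equilibrium.
Ka = x²/(C₀ − x); solving the quadratic gives x = 1.14 × 10^-3 M.
Fraction ionized = 1.14 × 10^-3 / 0.0119 = 0.0958 → 9.6%

9.6%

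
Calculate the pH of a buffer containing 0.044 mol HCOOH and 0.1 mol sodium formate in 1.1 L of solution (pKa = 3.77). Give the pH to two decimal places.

Henderson–Hasselbalch: pH = pKa + log([HCOO-]/[HCOOH]) = 3.77 + log(0.1/0.044)
pH = 3.77 + (+0.357) = 4.13

pH = 4.13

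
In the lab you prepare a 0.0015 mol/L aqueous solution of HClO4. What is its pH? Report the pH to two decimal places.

HClO4 is a strong acid and dissociates completely, so [H+] = 0.0015 M.
pH = -log(0.0015) = 2.82

pH = 2.82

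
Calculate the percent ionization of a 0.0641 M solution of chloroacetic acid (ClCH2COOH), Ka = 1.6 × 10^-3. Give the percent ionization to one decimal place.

14.6%

ClCH2COOH ⇌ ClCH2COO- + H+; let x = [H+] at equilibrium.
Solve x² + 0.0016x − 0.000103 = 0 → x = 9.36 × 10^-3 M
% ionization = x/C₀ × 100% = 9.36 × 10^-3/0.0641 × 100% = 14.6%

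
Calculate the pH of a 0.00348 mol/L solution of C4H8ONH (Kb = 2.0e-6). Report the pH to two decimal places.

pH = 9.92

C4H8ONH + H2O ⇌ C4H8ONH2+ + OH-
Kb = x²/(0.00348 − x) = 2.0 × 10^-6
Assume x ≪ 0.00348: x ≈ √(2.0 × 10^-6 × 0.00348) = 8.34 × 10^-5 M
pOH = −log(8.34 × 10^-5) = 4.08; pH = 14.00 − 4.08 = 9.92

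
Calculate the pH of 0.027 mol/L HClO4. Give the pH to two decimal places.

pH = 1.57

HClO4 is a strong acid and dissociates completely, so [H+] = 0.027 M.
pH = -log(0.027) = 1.57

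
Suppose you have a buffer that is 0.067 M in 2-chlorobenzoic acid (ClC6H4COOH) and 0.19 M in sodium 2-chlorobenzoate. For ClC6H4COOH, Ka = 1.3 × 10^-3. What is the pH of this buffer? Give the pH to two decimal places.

pKa = −log(1.3 × 10^-3) = 2.886
Henderson–Hasselbalch: pH = pKa + log([ClC6H4COO-]/[ClC6H4COOH]) = 2.886 + log(0.19/0.067)
pH = 2.886 + (+0.453) = 3.34

pH = 3.34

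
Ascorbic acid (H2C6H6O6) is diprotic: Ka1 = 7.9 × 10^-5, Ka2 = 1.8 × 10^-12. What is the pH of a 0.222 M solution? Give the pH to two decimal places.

pH = 2.38

Since Ka1 ≫ Ka2, the first ionization dominates [H+].
Ka1 = x²/(0.222 − x) = 7.9 × 10^-5
x ≈ √(7.9 × 10^-5 × 0.222) = 4.19 × 10^-3 M
pH = −log(4.19 × 10^-3) = 2.38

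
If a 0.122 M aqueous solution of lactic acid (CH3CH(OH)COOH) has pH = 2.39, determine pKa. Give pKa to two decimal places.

[H+] = 10^(-2.39) = 4.07 × 10^-3 M
At equilibrium [HA] = 0.122 − 4.07 × 10^-3 = 1.18 × 10^-1 M
Ka = [H+][A-]/[HA] = (4.07 × 10^-3)² / 1.18 × 10^-1 = 1.40 × 10^-4
pKa = -log(1.40 × 10^-4) = 3.85

pKa = 3.85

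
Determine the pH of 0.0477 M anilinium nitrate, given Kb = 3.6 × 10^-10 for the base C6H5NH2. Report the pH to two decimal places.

C6H5NH3+ is the conjugate acid of the weak base C6H5NH2.
Ka = Kw/Kb = 1.0×10^-14 / 3.6 × 10^-10 = 2.78 × 10^-5
From the ICE table, Ka = [H+]²/(0.0477 − [H+]) = 2.78 × 10^-5.
Assume [H+] ≪ 0.0477: [H+] ≈ √(2.78 × 10^-5 × 0.0477) = 1.15 × 10^-3 M
pH = −log[H+] = −log(1.15 × 10^-3) = 2.94

pH = 2.94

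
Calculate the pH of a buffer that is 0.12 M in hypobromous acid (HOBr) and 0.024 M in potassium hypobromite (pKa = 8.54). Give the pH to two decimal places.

pH = 7.84

Henderson–Hasselbalch: pH = pKa + log([OBr-]/[HOBr]) = 8.54 + log(0.024/0.12)
pH = 8.54 + (-0.699) = 7.84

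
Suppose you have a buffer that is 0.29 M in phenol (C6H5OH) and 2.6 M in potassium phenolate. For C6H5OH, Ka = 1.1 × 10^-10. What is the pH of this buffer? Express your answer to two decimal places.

pKa = −log(1.1 × 10^-10) = 9.959
Henderson–Hasselbalch: pH = pKa + log([C6H5O-]/[C6H5OH]) = 9.959 + log(2.6/0.29)
pH = 9.959 + (+0.953) = 10.91

pH = 10.91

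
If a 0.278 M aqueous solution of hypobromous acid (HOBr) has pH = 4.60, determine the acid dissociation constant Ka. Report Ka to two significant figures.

Ka = 2.3 × 10^-9

[H+] = 10^(-4.60) = 2.51 × 10^-5 M
At equilibrium [HA] = 0.278 − 2.51 × 10^-5 = 2.78 × 10^-1 M
Ka = [H+][A-]/[HA] = (2.51 × 10^-5)² / 2.78 × 10^-1 = 2.3 × 10^-9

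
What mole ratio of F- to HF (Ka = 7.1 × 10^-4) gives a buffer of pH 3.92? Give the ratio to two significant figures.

pKa = -log(7.1 × 10^-4) = 3.149
pH = pKa + log(r) ⇒ log(r) = 3.92 − 3.149 = +0.771
r = [F-]/[HF] = 10^(+0.771) = 5.9

ratio = 5.9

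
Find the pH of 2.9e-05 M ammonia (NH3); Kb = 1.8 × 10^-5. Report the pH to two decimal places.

pH = 9.19

NH3 + H2O ⇌ NH4+ + OH-
Kb = [OH-]²/(2.9e-05 − [OH-]) = 1.8 × 10^-5
The 5% rule fails; solving [OH-]² + Kb·[OH-] − Kb·C₀ = 0 exactly:
[OH-] = (−Kb + √(Kb² + 4·Kb·C₀))/2 = 1.56 × 10^-5 M
pOH = 4.81, so pH = 14.00 − pOH = 9.19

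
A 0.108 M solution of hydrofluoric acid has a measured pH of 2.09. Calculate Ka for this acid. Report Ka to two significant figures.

[H+] = 10^(-2.09) = 8.13 × 10^-3 M
At equilibrium [HA] = 0.108 − 8.13 × 10^-3 = 9.99 × 10^-2 M
Ka = [H+][A-]/[HA] = (8.13 × 10^-3)² / 9.99 × 10^-2 = 6.6 × 10^-4

Ka = 6.6 × 10^-4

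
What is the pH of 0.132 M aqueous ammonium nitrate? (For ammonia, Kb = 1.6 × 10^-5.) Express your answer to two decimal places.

pH = 5.04

NH4+ is the conjugate acid of the weak base NH3.
Ka = Kw/Kb = 1.0×10^-14 / 1.6 × 10^-5 = 6.25 × 10^-10
From the ICE table, Ka = [H+]²/(0.132 − [H+]) = 6.25 × 10^-10.
Assume [H+] ≪ 0.132: [H+] ≈ √(6.25 × 10^-10 × 0.132) = 9.08 × 10^-6 M
pH = −log[H+] = −log(9.08 × 10^-6) = 5.04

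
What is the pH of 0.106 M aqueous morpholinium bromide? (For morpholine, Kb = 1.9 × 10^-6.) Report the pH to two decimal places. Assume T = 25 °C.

pH = 4.63

C4H8ONH2+ is the conjugate acid of the weak base C4H8ONH.
Ka = Kw/Kb = 1.0×10^-14 / 1.9 × 10^-6 = 5.26 × 10^-9
Let x = [H+] at equilibrium. Ka = x²/(0.106 − x).
Assume x ≪ 0.106: x ≈ √(5.26 × 10^-9 × 0.106) = 2.36 × 10^-5 M
Check: 0.022% ionized — well under 5%, approximation valid.
pH = −log[H+] = −log(2.36 × 10^-5) = 4.63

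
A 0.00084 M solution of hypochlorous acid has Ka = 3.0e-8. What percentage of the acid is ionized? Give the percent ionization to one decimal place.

0.6%

HOCl ⇌ OCl- + H+; let x = [H+] at equilibrium.
x ≈ √(Ka·C₀) = √(3.0 × 10^-8 × 0.00084) = 5.02 × 10^-6 M
% ionization = x/C₀ × 100% = 5.02 × 10^-6/0.00084 × 100% = 0.6%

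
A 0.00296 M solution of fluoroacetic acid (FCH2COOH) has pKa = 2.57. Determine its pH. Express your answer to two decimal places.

FCH2COOH ⇌ FCH2COO- + H+
Ka = 10^(−2.57) = 2.69 × 10^-3
From the ICE table, Ka = [H+]²/(0.00296 − [H+]) = 2.69 × 10^-3.
[H+] is not negligible relative to C₀; solve [H+]² + 0.00269·[H+] − 7.96e-06 = 0.
[H+] = (−Ka + √(Ka² + 4·Ka·C₀))/2 = 1.78 × 10^-3 M
pH = −log[H+] = −log(1.78 × 10^-3) = 2.75

pH = 2.75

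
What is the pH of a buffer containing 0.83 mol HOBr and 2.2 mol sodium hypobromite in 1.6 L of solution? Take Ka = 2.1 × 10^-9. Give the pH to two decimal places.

pH = 9.10

pKa = −log(2.1 × 10^-9) = 8.678
Using pH = pKa + log([base]/[acid]) with [base]/[acid] = 2.2/0.83:
pH = 8.678 + (+0.423) = 9.10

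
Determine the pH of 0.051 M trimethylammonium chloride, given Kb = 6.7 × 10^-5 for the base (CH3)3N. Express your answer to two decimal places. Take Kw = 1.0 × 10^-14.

pH = 5.56

(CH3)3NH+ is the conjugate acid of the weak base (CH3)3N.
Ka = Kw/Kb = 1.0×10^-14 / 6.7 × 10^-5 = 1.49 × 10^-10
From the ICE table, Ka = x²/(0.051 − x) = 1.49 × 10^-10.
Neglecting x in the denominator: x = √(1.49 × 10^-10 × 0.051) = 2.76 × 10^-6 M
Check: 0.0054% ionized — well under 5%, approximation valid.
pH = −log(2.76 × 10^-6) = 5.56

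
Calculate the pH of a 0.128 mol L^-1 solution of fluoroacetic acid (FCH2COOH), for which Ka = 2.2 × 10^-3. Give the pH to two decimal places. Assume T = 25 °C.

FCH2COOH ⇌ FCH2COO- + H+
Ka = [H+]²/(0.128 − [H+]) = 2.2 × 10^-3
[H+] is not negligible relative to C₀; solve [H+]² + 0.0022·[H+] − 0.000282 = 0.
[H+] = (−Ka + √(Ka² + 4·Ka·C₀))/2 = 1.57 × 10^-2 M
pH = −log(1.57 × 10^-2) = 1.80

pH = 1.80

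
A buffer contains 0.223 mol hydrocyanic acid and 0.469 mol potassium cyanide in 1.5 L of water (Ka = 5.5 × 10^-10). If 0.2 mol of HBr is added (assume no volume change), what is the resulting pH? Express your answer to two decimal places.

pH = 9.06

Added H+ converts CN- to HCN: HCN → 0.423 mol, CN- → 0.269 mol.
pKa = −log(5.5 × 10^-10) = 9.260
pH = pKa + log([A⁻]/[HA]) = 9.260 + log(0.269/0.423) = 9.260 -0.197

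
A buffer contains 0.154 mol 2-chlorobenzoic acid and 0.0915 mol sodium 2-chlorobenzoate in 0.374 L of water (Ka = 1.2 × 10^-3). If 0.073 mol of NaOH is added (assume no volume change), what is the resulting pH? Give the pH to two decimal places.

pH = 3.23

After neutralization: n(ClC6H4COOH) = 0.081 mol, n(ClC6H4COO-) = 0.164 mol.
pKa = −log(1.2 × 10^-3) = 2.921
pH = pKa + log([A⁻]/[HA]) = 2.921 + log(0.164/0.081) = 2.921 +0.306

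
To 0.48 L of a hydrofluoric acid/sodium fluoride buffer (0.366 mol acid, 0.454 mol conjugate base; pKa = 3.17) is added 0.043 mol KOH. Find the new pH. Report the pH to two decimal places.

pH = 3.36

After neutralization: n(HF) = 0.323 mol, n(F-) = 0.497 mol.
pH = pKa + log([A⁻]/[HA]) = 3.17 + log(0.497/0.323) = 3.17 +0.187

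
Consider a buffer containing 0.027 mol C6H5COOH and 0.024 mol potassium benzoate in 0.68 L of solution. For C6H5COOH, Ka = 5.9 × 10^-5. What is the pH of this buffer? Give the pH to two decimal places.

pKa = −log(5.9 × 10^-5) = 4.229
pH = pKa + log([A⁻]/[HA]) = 4.229 + log(0.024/0.027)
pH = 4.229 + (-0.051) = 4.18

pH = 4.18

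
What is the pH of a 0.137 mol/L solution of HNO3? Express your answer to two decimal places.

pH = 0.86

HNO3 is a strong acid and dissociates completely, so [H+] = 0.137 M.
pH = -log(0.137) = 0.86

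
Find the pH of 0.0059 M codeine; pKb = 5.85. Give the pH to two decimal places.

C18H21NO3 + H2O ⇌ C18H22NO3+ + OH-
Kb = 10^(−5.85) = 1.41 × 10^-6
Kb = [OH-]²/(0.0059 − [OH-]) = 1.41 × 10^-6
Since Kb ≪ C₀, [OH-] ≈ √(Kb·C₀) = 9.12 × 10^-5 M.
([OH-]/C₀ = 1.5% < 5%, so the approximation holds.)
pOH = 4.04, so pH = 14.00 − pOH = 9.96

pH = 9.96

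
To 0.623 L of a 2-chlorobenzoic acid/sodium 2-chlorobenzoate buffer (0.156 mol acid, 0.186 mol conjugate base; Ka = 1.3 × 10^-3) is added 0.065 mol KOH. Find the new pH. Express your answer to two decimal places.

pH = 3.33

After neutralization: n(ClC6H4COOH) = 0.091 mol, n(ClC6H4COO-) = 0.251 mol.
pKa = −log(1.3 × 10^-3) = 2.886
pH = pKa + log(n_ClC6H4COO-/n_ClC6H4COOH) = 2.886 + log(0.251/0.091) = 2.886 + (+0.441)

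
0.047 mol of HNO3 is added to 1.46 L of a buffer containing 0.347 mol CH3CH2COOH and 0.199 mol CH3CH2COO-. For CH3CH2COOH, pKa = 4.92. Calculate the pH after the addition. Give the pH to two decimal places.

After neutralization: n(CH3CH2COOH) = 0.394 mol, n(CH3CH2COO-) = 0.152 mol.
pH = pKa + log([A⁻]/[HA]) = 4.92 + log(0.152/0.394) = 4.92 -0.414

pH = 4.51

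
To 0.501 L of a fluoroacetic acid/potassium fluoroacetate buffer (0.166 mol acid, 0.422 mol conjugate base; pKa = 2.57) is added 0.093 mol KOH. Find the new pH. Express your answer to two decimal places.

After neutralization: n(FCH2COOH) = 0.073 mol, n(FCH2COO-) = 0.515 mol.
Henderson–Hasselbalch with mole ratio 0.515/0.073: pH = 2.57 + (+0.848)

pH = 3.42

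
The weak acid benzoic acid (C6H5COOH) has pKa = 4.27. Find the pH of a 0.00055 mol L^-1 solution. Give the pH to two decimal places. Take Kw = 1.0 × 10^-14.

pH = 3.83

C6H5COOH ⇌ C6H5COO- + H+
Ka = 10^(−4.27) = 5.37 × 10^-5
From the ICE table, Ka = [H+]²/(0.00055 − [H+]) = 5.37 × 10^-5.
[H+] is not negligible relative to C₀; solve [H+]² + 5.37e-05·[H+] − 2.95e-08 = 0.
[H+] = (−Ka + √(Ka² + 4·Ka·C₀))/2 = 1.47 × 10^-4 M
pH = −log(1.47 × 10^-4) = 3.83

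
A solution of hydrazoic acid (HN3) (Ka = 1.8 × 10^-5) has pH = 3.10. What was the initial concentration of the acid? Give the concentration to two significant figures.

C₀ = 3.6 × 10^-2 M

[H+] = 10^(-3.10) = 7.94 × 10^-4 M = x
Ka = x²/(C₀ − x) ⇒ C₀ = x + x²/Ka
C₀ = 7.94 × 10^-4 + (7.94 × 10^-4)²/(1.8 × 10^-5) = 3.58 × 10^-2 M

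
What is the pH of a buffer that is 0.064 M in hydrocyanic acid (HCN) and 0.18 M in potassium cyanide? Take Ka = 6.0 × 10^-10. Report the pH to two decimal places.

pKa = −log(6.0 × 10^-10) = 9.222
pH = pKa + log([A⁻]/[HA]) = 9.222 + log(0.18/0.064)
pH = 9.222 + (+0.449) = 9.67

pH = 9.67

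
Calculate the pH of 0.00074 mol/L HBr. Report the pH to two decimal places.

pH = 3.13

HBr is a strong acid and dissociates completely, so [H+] = 0.00074 M.
pH = -log(0.00074) = 3.13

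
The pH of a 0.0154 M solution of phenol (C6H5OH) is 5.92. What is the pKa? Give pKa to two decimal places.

[H+] = 10^(-5.92) = 1.20 × 10^-6 M
At equilibrium [HA] = 0.0154 − 1.20 × 10^-6 = 1.54 × 10^-2 M
Ka = [H+][A-]/[HA] = (1.20 × 10^-6)² / 1.54 × 10^-2 = 9.35 × 10^-11
pKa = -log(9.35 × 10^-11) = 10.03

pKa = 10.03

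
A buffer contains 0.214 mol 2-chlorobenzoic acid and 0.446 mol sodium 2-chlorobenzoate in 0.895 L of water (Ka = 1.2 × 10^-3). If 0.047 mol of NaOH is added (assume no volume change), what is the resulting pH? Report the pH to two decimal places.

pH = 3.39

After neutralization: n(ClC6H4COOH) = 0.167 mol, n(ClC6H4COO-) = 0.493 mol.
pKa = −log(1.2 × 10^-3) = 2.921
pH = pKa + log(n_ClC6H4COO-/n_ClC6H4COOH) = 2.921 + log(0.493/0.167) = 2.921 + (+0.470)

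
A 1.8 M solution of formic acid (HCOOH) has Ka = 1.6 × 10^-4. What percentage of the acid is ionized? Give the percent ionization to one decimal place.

HCOOH ⇌ HCOO- + H+; let x = [H+] at equilibrium.
x ≈ √(Ka·C₀) = √(1.6 × 10^-4 × 1.8) = 1.70 × 10^-2 M
% ionization = x/C₀ × 100% = 1.70 × 10^-2/1.8 × 100% = 0.9%

0.9%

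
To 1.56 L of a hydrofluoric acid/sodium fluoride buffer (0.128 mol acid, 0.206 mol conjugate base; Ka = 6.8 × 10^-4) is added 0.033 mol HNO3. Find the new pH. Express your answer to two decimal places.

Added H+ converts F- to HF: HF → 0.161 mol, F- → 0.173 mol.
pKa = −log(6.8 × 10^-4) = 3.167
pH = pKa + log(n_F-/n_HF) = 3.167 + log(0.173/0.161) = 3.167 + (+0.031)

pH = 3.20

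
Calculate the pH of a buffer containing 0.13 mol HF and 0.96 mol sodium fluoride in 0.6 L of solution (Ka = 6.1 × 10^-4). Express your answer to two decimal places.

pKa = −log(6.1 × 10^-4) = 3.215
Using pH = pKa + log([base]/[acid]) with [base]/[acid] = 0.96/0.13:
pH = 3.215 + (+0.868) = 4.08

pH = 4.08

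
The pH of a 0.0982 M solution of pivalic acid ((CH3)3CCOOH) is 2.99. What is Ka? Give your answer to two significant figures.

[H+] = 10^(-2.99) = 1.02 × 10^-3 M
At equilibrium [HA] = 0.0982 − 1.02 × 10^-3 = 9.72 × 10^-2 M
Ka = [H+][A-]/[HA] = (1.02 × 10^-3)² / 9.72 × 10^-2 = 1.1 × 10^-5

Ka = 1.1 × 10^-5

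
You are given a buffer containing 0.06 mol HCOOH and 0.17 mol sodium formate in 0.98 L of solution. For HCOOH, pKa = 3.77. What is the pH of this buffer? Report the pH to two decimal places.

Henderson–Hasselbalch: pH = pKa + log([HCOO-]/[HCOOH]) = 3.77 + log(0.17/0.06)
pH = 3.77 + (+0.452) = 4.22

pH = 4.22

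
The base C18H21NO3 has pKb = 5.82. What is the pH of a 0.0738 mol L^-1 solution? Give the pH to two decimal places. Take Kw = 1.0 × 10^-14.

pH = 10.52

C18H21NO3 + H2O ⇌ C18H22NO3+ + OH-
Kb = 10^(−5.82) = 1.51 × 10^-6
From the ICE table, Kb = [OH-]²/(0.0738 − [OH-]) = 1.51 × 10^-6.
Since Kb ≪ C₀, [OH-] ≈ √(Kb·C₀) = 3.34 × 10^-4 M.
pOH = 3.48, so pH = 14.00 − pOH = 10.52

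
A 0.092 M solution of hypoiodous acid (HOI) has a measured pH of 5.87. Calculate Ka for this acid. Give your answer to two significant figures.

[H+] = 10^(-5.87) = 1.35 × 10^-6 M
At equilibrium [HA] = 0.092 − 1.35 × 10^-6 = 9.20 × 10^-2 M
Ka = [H+][A-]/[HA] = (1.35 × 10^-6)² / 9.20 × 10^-2 = 2.0 × 10^-11

Ka = 2.0 × 10^-11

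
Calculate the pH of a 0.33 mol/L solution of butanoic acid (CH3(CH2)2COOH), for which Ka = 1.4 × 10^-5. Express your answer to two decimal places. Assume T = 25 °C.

pH = 2.67

CH3(CH2)2COOH ⇌ CH3(CH2)2COO- + H+
Ka = x²/(0.33 − x) = 1.4 × 10^-5
Assume x ≪ 0.33: x ≈ √(1.4 × 10^-5 × 0.33) = 2.15 × 10^-3 M
Check: 0.65% ionized — well under 5%, approximation valid.
pH = −log[H+] = −log(2.15 × 10^-3) = 2.67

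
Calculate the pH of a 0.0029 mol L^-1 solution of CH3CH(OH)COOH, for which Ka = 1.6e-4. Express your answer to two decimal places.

CH3CH(OH)COOH ⇌ CH3CH(OH)COO- + H+
Ka = x²/(0.0029 − x) = 1.6 × 10^-4
x is not negligible relative to C₀; solve x² + 0.00016·x − 4.64e-07 = 0.
x = (−Ka + √(Ka² + 4·Ka·C₀))/2 = 6.06 × 10^-4 M
pH = −log(6.06 × 10^-4) = 3.22

pH = 3.22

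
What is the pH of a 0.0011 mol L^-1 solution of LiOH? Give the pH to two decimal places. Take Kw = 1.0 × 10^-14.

LiOH is a strong base; [OH-] = 0.0011 M.
pOH = -log(0.0011) = 2.96
pH = 14.00 - 2.96 = 11.04

pH = 11.04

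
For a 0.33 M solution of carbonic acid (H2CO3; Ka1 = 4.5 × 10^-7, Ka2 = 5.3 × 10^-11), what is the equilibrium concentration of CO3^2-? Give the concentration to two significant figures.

5.3 × 10^-11 M

First ionization gives [H+] ≈ [HCO3-] = 3.85 × 10^-4 M.
Second step: Ka2 = [H+][CO3^2-]/[HCO3-] ≈ [CO3^2-] (since [H+] ≈ [HCO3-]).
So [CO3^2-] ≈ Ka2.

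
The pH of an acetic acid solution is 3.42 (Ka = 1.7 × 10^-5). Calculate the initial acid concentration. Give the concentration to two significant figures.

C₀ = 8.9 × 10^-3 M

[H+] = 10^(-3.42) = 3.80 × 10^-4 M = x
Ka = x²/(C₀ − x) ⇒ C₀ = x + x²/Ka
C₀ = 3.80 × 10^-4 + (3.80 × 10^-4)²/(1.7 × 10^-5) = 8.87 × 10^-3 M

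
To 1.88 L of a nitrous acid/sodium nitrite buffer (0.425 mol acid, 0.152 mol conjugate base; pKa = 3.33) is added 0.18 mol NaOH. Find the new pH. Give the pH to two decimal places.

pH = 3.46

After neutralization: n(HNO2) = 0.245 mol, n(NO2-) = 0.332 mol.
pH = pKa + log(n_NO2-/n_HNO2) = 3.33 + log(0.332/0.245) = 3.33 + (+0.132)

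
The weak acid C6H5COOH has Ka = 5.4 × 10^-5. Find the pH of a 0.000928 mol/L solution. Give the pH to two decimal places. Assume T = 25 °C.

pH = 3.70

C6H5COOH ⇌ C6H5COO- + H+
From the ICE table, Ka = [H+]²/(0.000928 − [H+]) = 5.4 × 10^-5.
[H+] is not negligible relative to C₀; solve [H+]² + 5.4e-05·[H+] − 5.01e-08 = 0.
[H+] = [−5.4e-05 + √(5.4e-05² + 2e-07)]/2 = 1.98 × 10^-4 M
pH = −log(1.98 × 10^-4) = 3.70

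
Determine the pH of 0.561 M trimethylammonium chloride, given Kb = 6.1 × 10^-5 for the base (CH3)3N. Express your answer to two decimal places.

pH = 5.02

(CH3)3NH+ is the conjugate acid of the weak base (CH3)3N.
Ka = Kw/Kb = 1.0×10^-14 / 6.1 × 10^-5 = 1.64 × 10^-10
Let x = [H+] at equilibrium. Ka = x²/(0.561 − x).
Neglecting x in the denominator: x = √(1.64 × 10^-10 × 0.561) = 9.59 × 10^-6 M
(x/C₀ = 0.0017% < 5%, so the approximation holds.)
pH = −log(9.59 × 10^-6) = 5.02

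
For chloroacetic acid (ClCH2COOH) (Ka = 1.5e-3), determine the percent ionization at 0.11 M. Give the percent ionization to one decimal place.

11.0%

ClCH2COOH ⇌ ClCH2COO- + H+; let x = [H+] at equilibrium.
Ka = x²/(C₀ − x); solving the quadratic gives x = 1.21 × 10^-2 M.
Fraction ionized = 1.21 × 10^-2 / 0.11 = 0.1100 → 11.0%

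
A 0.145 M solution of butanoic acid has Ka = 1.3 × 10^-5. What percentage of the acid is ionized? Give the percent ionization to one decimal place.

0.9%

CH3(CH2)2COOH ⇌ CH3(CH2)2COO- + H+; let x = [H+] at equilibrium.
x ≈ √(Ka·C₀) = √(1.3 × 10^-5 × 0.145) = 1.37 × 10^-3 M
% ionization = x/C₀ × 100% = 1.37 × 10^-3/0.145 × 100% = 0.9%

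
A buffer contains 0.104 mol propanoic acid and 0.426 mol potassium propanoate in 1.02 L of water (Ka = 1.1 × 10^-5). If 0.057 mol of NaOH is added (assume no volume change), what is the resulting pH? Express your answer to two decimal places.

pH = 5.97

After neutralization: n(CH3CH2COOH) = 0.047 mol, n(CH3CH2COO-) = 0.483 mol.
pKa = −log(1.1 × 10^-5) = 4.959
pH = pKa + log([A⁻]/[HA]) = 4.959 + log(0.483/0.047) = 4.959 +1.012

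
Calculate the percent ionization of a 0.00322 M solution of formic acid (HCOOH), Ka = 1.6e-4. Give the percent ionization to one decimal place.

19.9%

HCOOH ⇌ HCOO- + H+; let x = [H+] at equilibrium.
Ka = x²/(C₀ − x); solving the quadratic gives x = 6.42 × 10^-4 M.
% ionization = x/C₀ × 100% = 6.42 × 10^-4/0.00322 × 100% = 19.9%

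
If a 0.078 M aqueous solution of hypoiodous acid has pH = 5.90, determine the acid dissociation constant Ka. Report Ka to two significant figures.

[H+] = 10^(-5.90) = 1.26 × 10^-6 M
At equilibrium [HA] = 0.078 − 1.26 × 10^-6 = 7.80 × 10^-2 M
Ka = [H+][A-]/[HA] = (1.26 × 10^-6)² / 7.80 × 10^-2 = 2.0 × 10^-11

Ka = 2.0 × 10^-11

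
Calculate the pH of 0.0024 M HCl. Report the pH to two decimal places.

HCl is a strong acid and dissociates completely, so [H+] = 0.0024 M.
pH = -log(0.0024) = 2.62

pH = 2.62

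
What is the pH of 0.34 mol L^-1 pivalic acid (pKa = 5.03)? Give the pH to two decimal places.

(CH3)3CCOOH ⇌ (CH3)3CCOO- + H+
Ka = 10^(−5.03) = 9.33 × 10^-6
Ka = [H+]²/(0.34 − [H+]) = 9.33 × 10^-6
Neglecting [H+] in the denominator: [H+] = √(9.33 × 10^-6 × 0.34) = 1.78 × 10^-3 M
Check: 0.52% ionized — well under 5%, approximation valid.
pH = −log[H+] = −log(1.78 × 10^-3) = 2.75

pH = 2.75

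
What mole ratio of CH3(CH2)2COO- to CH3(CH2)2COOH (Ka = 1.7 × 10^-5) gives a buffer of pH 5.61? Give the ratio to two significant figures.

pKa = -log(1.7 × 10^-5) = 4.770
pH = pKa + log(r) ⇒ log(r) = 5.61 − 4.770 = +0.840
r = [CH3(CH2)2COO-]/[CH3(CH2)2COOH] = 10^(+0.840) = 6.92

ratio = 6.9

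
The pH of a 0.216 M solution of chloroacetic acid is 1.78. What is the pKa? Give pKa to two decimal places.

[H+] = 10^(-1.78) = 1.66 × 10^-2 M
At equilibrium [HA] = 0.216 − 1.66 × 10^-2 = 1.99 × 10^-1 M
Ka = [H+][A-]/[HA] = (1.66 × 10^-2)² / 1.99 × 10^-1 = 1.38 × 10^-3
pKa = -log(1.38 × 10^-3) = 2.86

pKa = 2.86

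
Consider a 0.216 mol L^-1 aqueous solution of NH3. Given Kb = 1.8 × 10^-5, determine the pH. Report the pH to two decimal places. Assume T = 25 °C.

NH3 + H2O ⇌ NH4+ + OH-
Let x = [OH-] at equilibrium. Kb = x²/(0.216 − x).
Assume x ≪ 0.216: x ≈ √(1.8 × 10^-5 × 0.216) = 1.97 × 10^-3 M
Check: 0.91% ionized — well under 5%, approximation valid.
pOH = −log(1.97 × 10^-3) = 2.71; pH = 14.00 − 2.71 = 11.29

pH = 11.29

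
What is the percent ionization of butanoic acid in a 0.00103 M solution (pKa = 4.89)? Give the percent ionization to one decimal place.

10.6%

CH3(CH2)2COOH ⇌ CH3(CH2)2COO- + H+; let x = [H+] at equilibrium.
Ka = 10^(−4.89) = 1.29 × 10^-5
Ka = x²/(C₀ − x); solving the quadratic gives x = 1.09 × 10^-4 M.
Fraction ionized = 1.09 × 10^-4 / 0.00103 = 0.1058 → 10.6%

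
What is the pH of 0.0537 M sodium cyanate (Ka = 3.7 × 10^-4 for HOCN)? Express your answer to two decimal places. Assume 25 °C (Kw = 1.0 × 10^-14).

OCN- is the conjugate base of the weak acid HOCN.
Kb = Kw/Ka = 1.0×10^-14 / 3.7 × 10^-4 = 2.70 × 10^-11
Kb = [OH-]²/(0.0537 − [OH-]) = 2.70 × 10^-11
Since Kb ≪ C₀, [OH-] ≈ √(Kb·C₀) = 1.20 × 10^-6 M.
pOH = 5.92, so pH = 14.00 − pOH = 8.08

pH = 8.08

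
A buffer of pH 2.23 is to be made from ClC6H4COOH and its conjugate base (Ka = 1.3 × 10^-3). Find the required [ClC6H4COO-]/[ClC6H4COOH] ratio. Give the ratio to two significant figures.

ratio = 0.22

pKa = -log(1.3 × 10^-3) = 2.886
pH = pKa + log(r) ⇒ log(r) = 2.23 − 2.886 = -0.656
r = [ClC6H4COO-]/[ClC6H4COOH] = 10^(-0.656) = 0.221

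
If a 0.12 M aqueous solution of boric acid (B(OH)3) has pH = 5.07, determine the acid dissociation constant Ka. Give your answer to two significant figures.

Ka = 6.0 × 10^-10

[H+] = 10^(-5.07) = 8.51 × 10^-6 M
At equilibrium [HA] = 0.12 − 8.51 × 10^-6 = 1.20 × 10^-1 M
Ka = [H+][A-]/[HA] = (8.51 × 10^-6)² / 1.20 × 10^-1 = 6.0 × 10^-10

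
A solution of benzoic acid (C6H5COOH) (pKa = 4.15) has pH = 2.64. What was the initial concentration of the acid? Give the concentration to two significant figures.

C₀ = 7.6 × 10^-2 M

[H+] = 10^(-2.64) = 2.29 × 10^-3 M = x
Ka = 10^(−4.15) = 7.08 × 10^-5
Ka = x²/(C₀ − x) ⇒ C₀ = x + x²/Ka
C₀ = 2.29 × 10^-3 + (2.29 × 10^-3)²/(7.08 × 10^-5) = 7.64 × 10^-2 M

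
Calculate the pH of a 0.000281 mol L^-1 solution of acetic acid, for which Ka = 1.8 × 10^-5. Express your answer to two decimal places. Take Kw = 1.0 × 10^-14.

CH3COOH ⇌ CH3COO- + H+
From the ICE table, Ka = [H+]²/(0.000281 − [H+]) = 1.8 × 10^-5.
Here C₀/Ka ≈ 15.6, so the small-[H+] approximation fails. Use the quadratic:
[H+] = [−1.8e-05 + √(1.8e-05² + 2.02e-08)]/2 = 6.27 × 10^-5 M
pH = −log(6.27 × 10^-5) = 4.20

pH = 4.20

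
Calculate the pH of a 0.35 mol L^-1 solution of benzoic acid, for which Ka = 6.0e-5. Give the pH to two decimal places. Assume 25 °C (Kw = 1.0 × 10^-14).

pH = 2.34

C6H5COOH ⇌ C6H5COO- + H+
From the ICE table, Ka = [H+]²/(0.35 − [H+]) = 6.0 × 10^-5.
Assume [H+] ≪ 0.35: [H+] ≈ √(6.0 × 10^-5 × 0.35) = 4.58 × 10^-3 M
Check: 1.3% ionized — well under 5%, approximation valid.
pH = −log(4.58 × 10^-3) = 2.34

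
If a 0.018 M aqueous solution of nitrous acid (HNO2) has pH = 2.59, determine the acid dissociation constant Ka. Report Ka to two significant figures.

Ka = 4.3 × 10^-4

[H+] = 10^(-2.59) = 2.57 × 10^-3 M
At equilibrium [HA] = 0.018 − 2.57 × 10^-3 = 1.54 × 10^-2 M
Ka = [H+][A-]/[HA] = (2.57 × 10^-3)² / 1.54 × 10^-2 = 4.3 × 10^-4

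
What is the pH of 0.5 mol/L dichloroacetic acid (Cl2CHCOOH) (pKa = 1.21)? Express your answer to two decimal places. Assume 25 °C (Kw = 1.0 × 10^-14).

Cl2CHCOOH ⇌ Cl2CHCOO- + H+
Ka = 10^(−1.21) = 6.17 × 10^-2
Let x = [H+] at equilibrium. Ka = x²/(0.5 − x).
The 5% rule fails; solving x² + Ka·x − Ka·C₀ = 0 exactly:
x = (−Ka + √(Ka² + 4·Ka·C₀))/2 = 1.47 × 10^-1 M
pH = −log(1.47 × 10^-1) = 0.83

pH = 0.83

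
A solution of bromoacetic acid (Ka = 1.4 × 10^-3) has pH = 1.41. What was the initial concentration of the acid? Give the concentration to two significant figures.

[H+] = 10^(-1.41) = 3.89 × 10^-2 M = x
Ka = x²/(C₀ − x) ⇒ C₀ = x + x²/Ka
C₀ = 3.89 × 10^-2 + (3.89 × 10^-2)²/(1.4 × 10^-3) = 1.12 M

C₀ = 1.1 M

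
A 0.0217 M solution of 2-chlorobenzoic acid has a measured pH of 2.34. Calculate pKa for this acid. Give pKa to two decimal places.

pKa = 2.91

[H+] = 10^(-2.34) = 4.57 × 10^-3 M
At equilibrium [HA] = 0.0217 − 4.57 × 10^-3 = 1.71 × 10^-2 M
Ka = [H+][A-]/[HA] = (4.57 × 10^-3)² / 1.71 × 10^-2 = 1.22 × 10^-3
pKa = -log(1.22 × 10^-3) = 2.91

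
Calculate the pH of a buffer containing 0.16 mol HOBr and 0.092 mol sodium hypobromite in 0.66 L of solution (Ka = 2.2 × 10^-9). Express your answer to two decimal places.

pKa = −log(2.2 × 10^-9) = 8.658
pH = pKa + log([A⁻]/[HA]) = 8.658 + log(0.092/0.16)
pH = 8.658 + (-0.240) = 8.42

pH = 8.42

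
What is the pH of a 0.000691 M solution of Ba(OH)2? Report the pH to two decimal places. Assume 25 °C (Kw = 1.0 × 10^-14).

Ba(OH)2 is a strong base (each formula unit releases 2 OH-); [OH-] = 0.00138 M.
pOH = -log(0.00138) = 2.86
pH = 14.00 - 2.86 = 11.14

pH = 11.14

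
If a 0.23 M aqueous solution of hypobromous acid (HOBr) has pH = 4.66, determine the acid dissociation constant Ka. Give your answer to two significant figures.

Ka = 2.1 × 10^-9

[H+] = 10^(-4.66) = 2.19 × 10^-5 M
At equilibrium [HA] = 0.23 − 2.19 × 10^-5 = 2.30 × 10^-1 M
Ka = [H+][A-]/[HA] = (2.19 × 10^-5)² / 2.30 × 10^-1 = 2.1 × 10^-9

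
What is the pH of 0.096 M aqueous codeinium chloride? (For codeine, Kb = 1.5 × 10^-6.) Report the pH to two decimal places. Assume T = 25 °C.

pH = 4.60

C18H22NO3+ is the conjugate acid of the weak base C18H21NO3.
Ka = Kw/Kb = 1.0×10^-14 / 1.5 × 10^-6 = 6.67 × 10^-9
Ka = x²/(0.096 − x) = 6.67 × 10^-9
Neglecting x in the denominator: x = √(6.67 × 10^-9 × 0.096) = 2.53 × 10^-5 M
(x/C₀ = 0.026% < 5%, so the approximation holds.)
pH = −log[H+] = −log(2.53 × 10^-5) = 4.60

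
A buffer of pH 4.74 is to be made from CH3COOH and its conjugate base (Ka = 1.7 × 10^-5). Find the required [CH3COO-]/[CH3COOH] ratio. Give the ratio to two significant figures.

pKa = -log(1.7 × 10^-5) = 4.770
pH = pKa + log(r) ⇒ log(r) = 4.74 − 4.770 = -0.030
r = [CH3COO-]/[CH3COOH] = 10^(-0.030) = 0.933

ratio = 0.93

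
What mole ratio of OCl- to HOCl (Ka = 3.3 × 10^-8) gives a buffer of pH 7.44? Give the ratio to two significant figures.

ratio = 0.91

pKa = -log(3.3 × 10^-8) = 7.481
pH = pKa + log(r) ⇒ log(r) = 7.44 − 7.481 = -0.041
r = [OCl-]/[HOCl] = 10^(-0.041) = 0.91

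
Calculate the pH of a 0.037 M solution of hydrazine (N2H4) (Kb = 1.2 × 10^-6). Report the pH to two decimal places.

N2H4 + H2O ⇌ N2H5+ + OH-
Kb = x²/(0.037 − x) = 1.2 × 10^-6
Neglecting x in the denominator: x = √(1.2 × 10^-6 × 0.037) = 2.11 × 10^-4 M
Check: 0.57% ionized — well under 5%, approximation valid.
pOH = 3.68, so pH = 14.00 − pOH = 10.32

pH = 10.32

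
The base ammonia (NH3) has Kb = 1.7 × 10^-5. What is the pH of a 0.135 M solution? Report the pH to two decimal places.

NH3 + H2O ⇌ NH4+ + OH-
From the ICE table, Kb = x²/(0.135 − x) = 1.7 × 10^-5.
Neglecting x in the denominator: x = √(1.7 × 10^-5 × 0.135) = 1.51 × 10^-3 M
pOH = −log(1.51 × 10^-3) = 2.82; pH = 14.00 − 2.82 = 11.18

pH = 11.18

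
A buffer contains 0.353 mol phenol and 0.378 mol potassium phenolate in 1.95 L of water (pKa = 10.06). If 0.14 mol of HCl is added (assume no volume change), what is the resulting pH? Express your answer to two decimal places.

pH = 9.74

After neutralization: n(C6H5OH) = 0.493 mol, n(C6H5O-) = 0.238 mol.
pH = pKa + log(n_C6H5O-/n_C6H5OH) = 10.06 + log(0.238/0.493) = 10.06 + (-0.316)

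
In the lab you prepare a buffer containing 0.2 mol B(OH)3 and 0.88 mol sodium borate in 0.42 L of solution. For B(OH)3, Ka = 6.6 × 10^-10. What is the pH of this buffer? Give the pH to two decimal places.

pKa = −log(6.6 × 10^-10) = 9.180
pH = pKa + log([A⁻]/[HA]) = 9.180 + log(0.88/0.2)
pH = 9.180 + (+0.643) = 9.82

pH = 9.82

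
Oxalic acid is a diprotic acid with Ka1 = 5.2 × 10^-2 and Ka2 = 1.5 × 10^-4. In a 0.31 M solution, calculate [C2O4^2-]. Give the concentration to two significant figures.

1.5 × 10^-4 M

First ionization gives [H+] ≈ [HC2O4-] = 1.04 × 10^-1 M.
Second step: Ka2 = [H+][C2O4^2-]/[HC2O4-] ≈ [C2O4^2-] (since [H+] ≈ [HC2O4-]).
So [C2O4^2-] ≈ Ka2.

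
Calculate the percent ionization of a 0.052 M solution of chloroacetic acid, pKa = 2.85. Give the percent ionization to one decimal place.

ClCH2COOH ⇌ ClCH2COO- + H+; let x = [H+] at equilibrium.
Ka = 10^(−2.85) = 1.41 × 10^-3
Ka = x²/(C₀ − x); solving the quadratic gives x = 7.89 × 10^-3 M.
% ionization = x/C₀ × 100% = 7.89 × 10^-3/0.052 × 100% = 15.2%

15.2%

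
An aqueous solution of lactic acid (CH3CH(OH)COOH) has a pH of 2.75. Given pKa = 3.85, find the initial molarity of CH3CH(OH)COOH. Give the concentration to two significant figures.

C₀ = 2.4 × 10^-2 M

[H+] = 10^(-2.75) = 1.78 × 10^-3 M = x
Ka = 10^(−3.85) = 1.41 × 10^-4
Ka = x²/(C₀ − x) ⇒ C₀ = x + x²/Ka
C₀ = 1.78 × 10^-3 + (1.78 × 10^-3)²/(1.41 × 10^-4) = 2.43 × 10^-2 M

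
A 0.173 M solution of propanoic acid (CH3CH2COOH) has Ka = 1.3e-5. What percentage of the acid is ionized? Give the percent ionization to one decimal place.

CH3CH2COOH ⇌ CH3CH2COO- + H+; let x = [H+] at equilibrium.
x ≈ √(Ka·C₀) = √(1.3 × 10^-5 × 0.173) = 1.50 × 10^-3 M
% ionization = x/C₀ × 100% = 1.50 × 10^-3/0.173 × 100% = 0.9%

0.9%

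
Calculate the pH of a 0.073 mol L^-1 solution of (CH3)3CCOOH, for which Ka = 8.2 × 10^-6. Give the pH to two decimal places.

pH = 3.11

(CH3)3CCOOH ⇌ (CH3)3CCOO- + H+
Ka = [H+]²/(0.073 − [H+]) = 8.2 × 10^-6
Assume [H+] ≪ 0.073: [H+] ≈ √(8.2 × 10^-6 × 0.073) = 7.74 × 10^-4 M
Check: 1.1% ionized — well under 5%, approximation valid.
pH = −log(7.74 × 10^-4) = 3.11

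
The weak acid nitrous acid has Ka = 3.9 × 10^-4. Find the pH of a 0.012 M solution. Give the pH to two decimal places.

HNO2 ⇌ NO2- + H+
Ka = [H+]²/(0.012 − [H+]) = 3.9 × 10^-4
Here C₀/Ka ≈ 30.8, so the small-[H+] approximation fails. Use the quadratic:
[H+] = (−Ka + √(Ka² + 4·Ka·C₀))/2 = 1.98 × 10^-3 M
pH = −log(1.98 × 10^-3) = 2.70

pH = 2.70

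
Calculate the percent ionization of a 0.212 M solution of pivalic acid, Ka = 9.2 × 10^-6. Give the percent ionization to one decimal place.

(CH3)3CCOOH ⇌ (CH3)3CCOO- + H+; let x = [H+] at equilibrium.
x ≈ √(Ka·C₀) = √(9.2 × 10^-6 × 0.212) = 1.40 × 10^-3 M
% ionization = x/C₀ × 100% = 1.40 × 10^-3/0.212 × 100% = 0.7%

0.7%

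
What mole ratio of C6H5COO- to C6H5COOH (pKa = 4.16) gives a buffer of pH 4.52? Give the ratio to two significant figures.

ratio = 2.3

pH = pKa + log(r) ⇒ log(r) = 4.52 − 4.16 = +0.36
r = [C6H5COO-]/[C6H5COOH] = 10^(+0.36) = 2.29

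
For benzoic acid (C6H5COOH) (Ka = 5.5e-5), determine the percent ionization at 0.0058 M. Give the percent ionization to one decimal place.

C6H5COOH ⇌ C6H5COO- + H+; let x = [H+] at equilibrium.
Solve x² + 5.5e-05x − 3.19e-07 = 0 → x = 5.38 × 10^-4 M
% ionization = x/C₀ × 100% = 5.38 × 10^-4/0.0058 × 100% = 9.3%

9.3%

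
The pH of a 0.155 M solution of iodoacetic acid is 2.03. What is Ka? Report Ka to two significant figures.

[H+] = 10^(-2.03) = 9.33 × 10^-3 M
At equilibrium [HA] = 0.155 − 9.33 × 10^-3 = 1.46 × 10^-1 M
Ka = [H+][A-]/[HA] = (9.33 × 10^-3)² / 1.46 × 10^-1 = 6.0 × 10^-4

Ka = 6.0 × 10^-4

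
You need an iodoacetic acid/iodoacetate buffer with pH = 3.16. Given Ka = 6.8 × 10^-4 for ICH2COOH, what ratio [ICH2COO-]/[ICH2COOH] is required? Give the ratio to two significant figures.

ratio = 0.98

pKa = -log(6.8 × 10^-4) = 3.167
pH = pKa + log(r) ⇒ log(r) = 3.16 − 3.167 = -0.007
r = [ICH2COO-]/[ICH2COOH] = 10^(-0.007) = 0.984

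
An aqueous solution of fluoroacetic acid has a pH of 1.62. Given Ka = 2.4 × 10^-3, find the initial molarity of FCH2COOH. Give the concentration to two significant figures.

[H+] = 10^(-1.62) = 2.40 × 10^-2 M = x
Ka = x²/(C₀ − x) ⇒ C₀ = x + x²/Ka
C₀ = 2.40 × 10^-2 + (2.40 × 10^-2)²/(2.4 × 10^-3) = 2.64 × 10^-1 M

C₀ = 2.6 × 10^-1 M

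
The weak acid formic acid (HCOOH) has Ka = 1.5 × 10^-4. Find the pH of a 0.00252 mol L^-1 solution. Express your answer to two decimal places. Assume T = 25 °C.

pH = 3.26

HCOOH ⇌ HCOO- + H+
From the ICE table, Ka = x²/(0.00252 − x) = 1.5 × 10^-4.
Here C₀/Ka ≈ 16.8, so the small-x approximation fails. Use the quadratic:
x = [−0.00015 + √(0.00015² + 1.51e-06)]/2 = 5.44 × 10^-4 M
pH = −log(5.44 × 10^-4) = 3.26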